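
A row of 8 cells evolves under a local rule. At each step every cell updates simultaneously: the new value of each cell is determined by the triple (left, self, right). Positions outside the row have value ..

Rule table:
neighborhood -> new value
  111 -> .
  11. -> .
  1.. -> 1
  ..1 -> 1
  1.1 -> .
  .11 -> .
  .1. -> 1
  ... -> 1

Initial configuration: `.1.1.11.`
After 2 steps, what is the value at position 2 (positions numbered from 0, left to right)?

.

11.1...1
...11111
position 2 holds .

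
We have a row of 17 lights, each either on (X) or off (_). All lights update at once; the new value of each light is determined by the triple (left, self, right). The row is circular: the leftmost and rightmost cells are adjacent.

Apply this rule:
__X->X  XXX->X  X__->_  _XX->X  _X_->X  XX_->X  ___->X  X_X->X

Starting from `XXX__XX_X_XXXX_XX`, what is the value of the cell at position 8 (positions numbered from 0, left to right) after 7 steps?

XXX_XXXXXXXXXXXXX
XXXXXXXXXXXXXXXXX
XXXXXXXXXXXXXXXXX  (fixed point — unchanged through step 7)
position 8 holds X

X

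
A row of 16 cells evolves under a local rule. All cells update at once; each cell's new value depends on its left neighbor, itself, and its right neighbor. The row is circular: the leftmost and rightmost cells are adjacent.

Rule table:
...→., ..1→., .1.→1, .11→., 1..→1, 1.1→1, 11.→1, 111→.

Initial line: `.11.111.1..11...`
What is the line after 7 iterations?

..11..1111..11..
...11....11..11.
....11....11..11
1....11....11..1
11....11....11..
.11....11....11.
..11....11....11

..11....11....11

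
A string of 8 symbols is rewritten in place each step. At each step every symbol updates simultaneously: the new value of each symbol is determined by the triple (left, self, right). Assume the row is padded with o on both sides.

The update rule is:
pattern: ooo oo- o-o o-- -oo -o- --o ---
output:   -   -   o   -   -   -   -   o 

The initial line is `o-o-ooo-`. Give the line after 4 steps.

o--oooo-

-o-o---o
o-o--o--
-o------
o--oooo-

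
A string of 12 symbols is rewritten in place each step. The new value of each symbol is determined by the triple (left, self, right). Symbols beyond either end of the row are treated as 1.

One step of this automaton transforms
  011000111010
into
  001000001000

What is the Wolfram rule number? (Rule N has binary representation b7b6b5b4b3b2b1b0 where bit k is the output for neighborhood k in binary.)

64

position 7: 111 → 0  (bit 7 = 0)
position 2: 110 → 1  (bit 6 = 1)
position 0: 101 → 0  (bit 5 = 0)
position 3: 100 → 0  (bit 4 = 0)
position 1: 011 → 0  (bit 3 = 0)
position 10: 010 → 0  (bit 2 = 0)
position 5: 001 → 0  (bit 1 = 0)
position 4: 000 → 0  (bit 0 = 0)
bits b7..b0 = 01000000 = 64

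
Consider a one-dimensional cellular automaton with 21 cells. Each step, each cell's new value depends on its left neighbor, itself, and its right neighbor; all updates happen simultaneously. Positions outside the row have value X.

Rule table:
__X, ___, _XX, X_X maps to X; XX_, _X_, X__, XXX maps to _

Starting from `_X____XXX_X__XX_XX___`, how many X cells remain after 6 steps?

X__XXXX__X__XX_XX__XX
__XX____X__XX_XX__XX_
_XX__XXX__XX_XX__XX_X
XX__XX___XX_XX__XX_XX
___XX__XXX_XX__XX_XX_
_XXX__XX__XX__XX_XX_X
count of X: 12

12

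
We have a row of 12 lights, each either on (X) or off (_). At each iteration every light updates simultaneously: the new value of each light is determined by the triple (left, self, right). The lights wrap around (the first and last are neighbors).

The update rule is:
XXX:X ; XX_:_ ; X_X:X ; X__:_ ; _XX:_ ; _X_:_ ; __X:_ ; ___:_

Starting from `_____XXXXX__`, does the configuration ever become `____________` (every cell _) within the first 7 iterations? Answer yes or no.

______XXX___
_______X____
____________
all cells are _ at iteration 3

yes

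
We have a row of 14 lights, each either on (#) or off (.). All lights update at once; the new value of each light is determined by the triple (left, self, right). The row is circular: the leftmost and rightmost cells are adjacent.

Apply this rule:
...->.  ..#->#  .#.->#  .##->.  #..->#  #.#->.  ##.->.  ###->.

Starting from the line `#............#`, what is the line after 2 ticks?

###........###

tick 1: .#..........#.
tick 2: ###........###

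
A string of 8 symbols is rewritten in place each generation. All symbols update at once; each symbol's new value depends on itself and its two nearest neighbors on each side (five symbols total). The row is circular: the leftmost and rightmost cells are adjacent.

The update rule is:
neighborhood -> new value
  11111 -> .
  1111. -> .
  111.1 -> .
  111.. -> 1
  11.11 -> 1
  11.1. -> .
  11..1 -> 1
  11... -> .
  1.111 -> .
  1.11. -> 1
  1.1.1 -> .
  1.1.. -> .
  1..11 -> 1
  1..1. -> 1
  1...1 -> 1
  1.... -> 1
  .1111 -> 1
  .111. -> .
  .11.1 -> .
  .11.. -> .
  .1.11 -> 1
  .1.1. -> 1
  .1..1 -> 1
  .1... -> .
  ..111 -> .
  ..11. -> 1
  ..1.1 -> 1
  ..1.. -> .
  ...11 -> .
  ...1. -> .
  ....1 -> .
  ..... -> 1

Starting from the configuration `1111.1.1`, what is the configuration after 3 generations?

generation 1: 1.....1.
generation 2: ..11..11
generation 3: 111.111.

111.111.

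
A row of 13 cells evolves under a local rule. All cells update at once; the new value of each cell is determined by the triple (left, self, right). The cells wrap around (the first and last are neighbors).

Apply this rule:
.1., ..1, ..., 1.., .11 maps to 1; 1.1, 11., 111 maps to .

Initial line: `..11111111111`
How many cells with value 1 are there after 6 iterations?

111..........
1..1111111111
.111.........
11..111111111
..111........
111..11111111
count of 1: 11

11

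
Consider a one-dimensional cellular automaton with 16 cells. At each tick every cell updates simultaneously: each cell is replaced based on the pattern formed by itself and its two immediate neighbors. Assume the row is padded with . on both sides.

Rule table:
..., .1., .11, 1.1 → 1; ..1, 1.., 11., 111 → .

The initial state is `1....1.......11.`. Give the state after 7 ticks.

1..1..1...11.1..

1.11.1.11111.1..
111.1111....11.1
1..11....11.1.11
1..1..11.1.1111.
1..1..1.1111....
1..1..111....111
1..1..1...11.1..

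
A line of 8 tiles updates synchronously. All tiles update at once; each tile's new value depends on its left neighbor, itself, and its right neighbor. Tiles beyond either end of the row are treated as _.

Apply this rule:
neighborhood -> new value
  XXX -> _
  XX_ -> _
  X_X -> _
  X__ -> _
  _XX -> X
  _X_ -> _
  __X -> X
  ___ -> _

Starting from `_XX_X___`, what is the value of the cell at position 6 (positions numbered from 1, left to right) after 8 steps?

step 1: XX______
step 2: X_______
step 3: ________
step 4: ________  (fixed point — unchanged through step 8)
position 6 holds _

_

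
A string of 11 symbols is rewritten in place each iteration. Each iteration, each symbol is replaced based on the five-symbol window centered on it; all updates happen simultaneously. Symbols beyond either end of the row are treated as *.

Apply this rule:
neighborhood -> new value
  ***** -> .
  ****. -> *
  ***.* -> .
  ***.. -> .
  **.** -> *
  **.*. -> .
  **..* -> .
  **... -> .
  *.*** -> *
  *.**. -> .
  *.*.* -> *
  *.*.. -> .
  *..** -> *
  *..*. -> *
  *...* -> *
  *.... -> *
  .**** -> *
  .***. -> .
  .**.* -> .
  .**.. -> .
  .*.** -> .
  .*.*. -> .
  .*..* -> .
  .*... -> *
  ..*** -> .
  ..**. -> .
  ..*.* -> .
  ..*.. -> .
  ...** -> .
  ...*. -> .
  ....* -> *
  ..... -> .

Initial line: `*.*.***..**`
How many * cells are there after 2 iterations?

4

..*.*...*.*
.*...**...*
count of *: 4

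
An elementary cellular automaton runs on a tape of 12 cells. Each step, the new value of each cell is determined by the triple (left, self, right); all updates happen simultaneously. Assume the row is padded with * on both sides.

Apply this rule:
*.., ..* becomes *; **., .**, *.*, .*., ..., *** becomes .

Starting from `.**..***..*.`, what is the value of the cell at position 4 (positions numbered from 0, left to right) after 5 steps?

step 1: ...**...**..
step 2: *.*..*.*..**
step 3: ...**...**..  (repeats step 1; period 2)
step 5: ...**...**..
position 4 holds *

*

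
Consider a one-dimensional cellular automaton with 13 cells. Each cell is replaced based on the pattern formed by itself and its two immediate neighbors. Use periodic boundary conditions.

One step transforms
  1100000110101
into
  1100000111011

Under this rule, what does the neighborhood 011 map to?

1

At position 7 the neighborhood is 011; the next row has 1 there.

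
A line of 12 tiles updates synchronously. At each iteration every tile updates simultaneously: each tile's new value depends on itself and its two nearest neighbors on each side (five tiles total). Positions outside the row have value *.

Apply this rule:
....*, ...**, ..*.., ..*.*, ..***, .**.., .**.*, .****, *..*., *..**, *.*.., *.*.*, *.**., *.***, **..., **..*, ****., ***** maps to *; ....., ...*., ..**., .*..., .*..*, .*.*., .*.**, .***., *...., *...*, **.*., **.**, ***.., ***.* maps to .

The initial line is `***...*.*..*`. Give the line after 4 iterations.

.*...**.*.**

**.*..*.*.**
*..*.**.*.**
.***.**.*.**
.*...**.*.**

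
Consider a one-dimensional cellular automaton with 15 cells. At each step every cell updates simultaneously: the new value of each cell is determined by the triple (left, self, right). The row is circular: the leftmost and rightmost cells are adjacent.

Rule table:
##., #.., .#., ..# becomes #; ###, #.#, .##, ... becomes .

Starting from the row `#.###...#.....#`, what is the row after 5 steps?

.#.####.#......

step 1: #...##.###...#.
step 2: ##.#.#...##.##.
step 3: .#.#.##.#.#..#.
step 4: ##.#..#.#.#####
step 5: .#.####.#......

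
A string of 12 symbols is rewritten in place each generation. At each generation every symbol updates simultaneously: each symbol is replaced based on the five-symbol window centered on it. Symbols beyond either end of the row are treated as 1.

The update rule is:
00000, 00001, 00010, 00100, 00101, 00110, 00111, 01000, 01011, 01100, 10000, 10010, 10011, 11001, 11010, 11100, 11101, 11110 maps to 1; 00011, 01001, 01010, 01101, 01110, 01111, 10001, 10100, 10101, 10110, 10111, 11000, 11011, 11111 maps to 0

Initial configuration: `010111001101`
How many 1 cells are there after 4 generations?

101001111000
110011011000
111110001000
000110011100
count of 1: 5

5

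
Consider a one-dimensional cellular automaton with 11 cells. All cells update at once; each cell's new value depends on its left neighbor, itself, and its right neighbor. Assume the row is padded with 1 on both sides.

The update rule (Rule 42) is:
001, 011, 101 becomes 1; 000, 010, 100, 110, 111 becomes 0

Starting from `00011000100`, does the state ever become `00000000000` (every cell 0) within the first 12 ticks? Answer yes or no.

00110001001
01100010011
11000100110
00001001101
00010011011
00100110110
01001101101
10011011011
00110110110
01101101101
11011011011
00110110110
tick 12 is 00110110110, still not uniform 0

no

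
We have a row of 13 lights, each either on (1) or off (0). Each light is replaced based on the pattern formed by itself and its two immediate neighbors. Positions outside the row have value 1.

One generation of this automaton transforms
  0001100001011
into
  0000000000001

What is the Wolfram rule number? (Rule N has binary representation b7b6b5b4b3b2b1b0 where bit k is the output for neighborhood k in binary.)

position 12: 111 → 1  (bit 7 = 1)
position 4: 110 → 0  (bit 6 = 0)
position 10: 101 → 0  (bit 5 = 0)
position 0: 100 → 0  (bit 4 = 0)
position 3: 011 → 0  (bit 3 = 0)
position 9: 010 → 0  (bit 2 = 0)
position 2: 001 → 0  (bit 1 = 0)
position 1: 000 → 0  (bit 0 = 0)
bits b7..b0 = 10000000 = 128

128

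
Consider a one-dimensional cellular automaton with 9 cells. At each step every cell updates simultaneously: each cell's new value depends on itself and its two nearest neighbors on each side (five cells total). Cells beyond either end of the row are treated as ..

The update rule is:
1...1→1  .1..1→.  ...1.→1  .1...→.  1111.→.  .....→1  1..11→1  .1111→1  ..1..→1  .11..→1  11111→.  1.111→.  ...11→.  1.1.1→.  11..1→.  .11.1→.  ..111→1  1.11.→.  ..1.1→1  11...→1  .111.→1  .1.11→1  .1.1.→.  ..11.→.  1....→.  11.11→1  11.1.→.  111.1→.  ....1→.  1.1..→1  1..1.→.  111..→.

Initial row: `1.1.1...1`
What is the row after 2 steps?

1.1111.1.

1...1.111
1.1111.1.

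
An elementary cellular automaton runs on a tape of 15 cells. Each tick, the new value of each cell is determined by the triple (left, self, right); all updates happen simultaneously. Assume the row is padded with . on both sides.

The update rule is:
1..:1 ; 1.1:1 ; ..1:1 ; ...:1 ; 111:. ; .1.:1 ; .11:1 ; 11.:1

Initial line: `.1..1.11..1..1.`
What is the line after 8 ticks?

1.............1

tick 1: 111111111111111
tick 2: 1.............1
tick 3: 111111111111111  (repeats tick 1; period 2)
tick 8: 1.............1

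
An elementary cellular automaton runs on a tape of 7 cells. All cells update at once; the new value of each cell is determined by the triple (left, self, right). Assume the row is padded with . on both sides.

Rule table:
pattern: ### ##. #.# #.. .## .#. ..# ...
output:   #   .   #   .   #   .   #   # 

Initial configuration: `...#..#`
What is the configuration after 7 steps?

..#..#.

step 1: ###..#.
step 2: ##..#..
step 3: #..#..#
step 4: ..#..#.
step 5: ##..#..  (repeats step 2; period 3)
step 7: ..#..#.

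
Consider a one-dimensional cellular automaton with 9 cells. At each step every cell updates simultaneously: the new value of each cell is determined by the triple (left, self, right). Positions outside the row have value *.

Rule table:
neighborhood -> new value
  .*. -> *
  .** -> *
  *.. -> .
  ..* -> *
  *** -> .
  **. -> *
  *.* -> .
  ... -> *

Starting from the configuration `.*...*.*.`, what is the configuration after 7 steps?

step 1: .*.***.*.
step 2: .*.*.*.*.
step 3: .*.*.*.*.  (fixed point — unchanged through step 7)

.*.*.*.*.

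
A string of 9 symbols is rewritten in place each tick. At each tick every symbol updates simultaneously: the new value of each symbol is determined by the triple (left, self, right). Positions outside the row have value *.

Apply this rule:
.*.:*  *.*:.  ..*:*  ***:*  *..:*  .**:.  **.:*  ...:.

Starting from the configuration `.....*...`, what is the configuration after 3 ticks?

**.*..***

*...***.*
**.*.**..
**.*..***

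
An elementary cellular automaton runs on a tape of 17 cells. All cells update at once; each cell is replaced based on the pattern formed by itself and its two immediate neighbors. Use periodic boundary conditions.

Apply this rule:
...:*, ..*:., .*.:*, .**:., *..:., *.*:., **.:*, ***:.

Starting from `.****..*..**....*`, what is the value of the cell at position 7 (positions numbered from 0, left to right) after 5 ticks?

....*..*...*.**.*
.**.*..*.*.*..*.*
..*.*..*.*.*..*.*
..*.*..*.*.*..*.*  (fixed point — unchanged through tick 5)
position 7 holds *

*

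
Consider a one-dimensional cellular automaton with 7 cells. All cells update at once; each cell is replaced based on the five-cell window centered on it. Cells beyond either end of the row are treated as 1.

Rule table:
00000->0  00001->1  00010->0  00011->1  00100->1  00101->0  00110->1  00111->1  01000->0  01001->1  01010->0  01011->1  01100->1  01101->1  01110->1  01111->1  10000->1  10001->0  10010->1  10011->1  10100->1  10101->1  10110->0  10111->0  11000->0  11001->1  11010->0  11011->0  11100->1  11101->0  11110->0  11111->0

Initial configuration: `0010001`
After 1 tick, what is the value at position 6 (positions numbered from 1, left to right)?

tick 1: 1110011
position 6 holds 1

1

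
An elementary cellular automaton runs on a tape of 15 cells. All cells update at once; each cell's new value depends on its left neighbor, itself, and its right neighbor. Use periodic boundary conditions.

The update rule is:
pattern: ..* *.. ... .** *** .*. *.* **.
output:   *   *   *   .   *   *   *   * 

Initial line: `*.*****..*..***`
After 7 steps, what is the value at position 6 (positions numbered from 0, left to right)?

*

**.*********.**
***.*********.*
****.*********.
.****.*********
*.****.********
**.****.*******
***.****.******
position 6 holds *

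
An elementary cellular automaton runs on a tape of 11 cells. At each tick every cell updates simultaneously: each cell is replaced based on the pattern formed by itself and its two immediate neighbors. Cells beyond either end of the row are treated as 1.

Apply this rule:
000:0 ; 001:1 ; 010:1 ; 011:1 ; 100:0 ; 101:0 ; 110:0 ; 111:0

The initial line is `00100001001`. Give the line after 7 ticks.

01010100110

tick 1: 01100011011
tick 2: 01000110010
tick 3: 01001100110
tick 4: 01011001100
tick 5: 01010011001
tick 6: 01010110011
tick 7: 01010100110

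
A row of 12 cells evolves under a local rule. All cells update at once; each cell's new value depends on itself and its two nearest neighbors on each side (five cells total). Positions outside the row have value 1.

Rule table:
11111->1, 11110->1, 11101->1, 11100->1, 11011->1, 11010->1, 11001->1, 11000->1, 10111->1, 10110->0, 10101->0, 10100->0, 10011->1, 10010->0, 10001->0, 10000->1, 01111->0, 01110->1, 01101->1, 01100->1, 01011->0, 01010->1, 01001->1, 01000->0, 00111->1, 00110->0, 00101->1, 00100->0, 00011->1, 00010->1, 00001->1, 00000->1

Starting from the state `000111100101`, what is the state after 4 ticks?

111111011111

101101110101
110111111001
111101111111
111111011111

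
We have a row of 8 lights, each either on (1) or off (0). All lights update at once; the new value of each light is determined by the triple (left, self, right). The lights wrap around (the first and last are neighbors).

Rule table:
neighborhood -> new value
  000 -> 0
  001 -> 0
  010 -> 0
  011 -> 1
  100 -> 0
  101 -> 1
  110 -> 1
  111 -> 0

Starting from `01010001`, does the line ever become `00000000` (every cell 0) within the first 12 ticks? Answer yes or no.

yes

tick 1: 10100000
tick 2: 01000000
tick 3: 00000000
all cells are 0 at tick 3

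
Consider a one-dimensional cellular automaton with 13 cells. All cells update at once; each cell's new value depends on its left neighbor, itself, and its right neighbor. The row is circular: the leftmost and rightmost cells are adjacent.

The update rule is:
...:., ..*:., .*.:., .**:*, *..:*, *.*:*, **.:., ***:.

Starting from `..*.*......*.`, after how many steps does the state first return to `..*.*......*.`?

13

...*.*......*
*...*.*......
.*...*.*.....
..*...*.*....
...*...*.*...
....*...*.*..
.....*...*.*.
......*...*.*
*......*...*.
.*......*...*
*.*......*...
.*.*......*..
..*.*......*.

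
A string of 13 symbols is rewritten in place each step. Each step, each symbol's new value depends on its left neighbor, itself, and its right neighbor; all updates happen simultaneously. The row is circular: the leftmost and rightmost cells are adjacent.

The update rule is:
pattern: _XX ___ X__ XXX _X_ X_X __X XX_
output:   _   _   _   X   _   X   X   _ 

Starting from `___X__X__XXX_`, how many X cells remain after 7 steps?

4

step 1: __X__X__X_X__
step 2: _X__X__X_X___
step 3: X__X__X_X____
step 4: __X__X_X____X
step 5: _X__X_X____X_
step 6: X__X_X____X__
step 7: __X_X____X__X
count of X: 4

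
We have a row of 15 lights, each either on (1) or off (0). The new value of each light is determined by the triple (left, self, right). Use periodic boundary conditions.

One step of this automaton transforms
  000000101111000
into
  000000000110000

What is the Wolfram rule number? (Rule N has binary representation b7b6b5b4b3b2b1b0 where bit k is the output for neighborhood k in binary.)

128

position 9: 111 → 1  (bit 7 = 1)
position 11: 110 → 0  (bit 6 = 0)
position 7: 101 → 0  (bit 5 = 0)
position 12: 100 → 0  (bit 4 = 0)
position 8: 011 → 0  (bit 3 = 0)
position 6: 010 → 0  (bit 2 = 0)
position 5: 001 → 0  (bit 1 = 0)
position 0: 000 → 0  (bit 0 = 0)
bits b7..b0 = 10000000 = 128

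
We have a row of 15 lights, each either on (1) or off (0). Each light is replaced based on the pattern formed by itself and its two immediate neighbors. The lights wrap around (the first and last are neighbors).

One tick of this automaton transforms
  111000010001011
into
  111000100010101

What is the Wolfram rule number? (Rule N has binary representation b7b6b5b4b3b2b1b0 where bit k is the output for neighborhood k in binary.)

position 0: 111 → 1  (bit 7 = 1)
position 2: 110 → 1  (bit 6 = 1)
position 12: 101 → 1  (bit 5 = 1)
position 3: 100 → 0  (bit 4 = 0)
position 13: 011 → 0  (bit 3 = 0)
position 7: 010 → 0  (bit 2 = 0)
position 6: 001 → 1  (bit 1 = 1)
position 4: 000 → 0  (bit 0 = 0)
bits b7..b0 = 11100010 = 226

226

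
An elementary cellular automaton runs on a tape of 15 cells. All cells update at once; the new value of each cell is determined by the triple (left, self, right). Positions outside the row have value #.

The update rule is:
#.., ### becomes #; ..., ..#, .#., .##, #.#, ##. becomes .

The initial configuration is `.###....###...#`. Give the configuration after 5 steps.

#..#....#......

step 1: ..#.#....#.#...
step 2: #....#......#..
step 3: .#....#......#.
step 4: ..#....#.......
step 5: #..#....#......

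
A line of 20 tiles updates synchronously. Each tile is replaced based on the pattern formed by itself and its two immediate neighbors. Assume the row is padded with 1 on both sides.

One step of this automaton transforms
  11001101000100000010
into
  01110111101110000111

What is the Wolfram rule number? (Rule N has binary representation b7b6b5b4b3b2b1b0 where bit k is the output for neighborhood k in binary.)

position 0: 111 → 0  (bit 7 = 0)
position 1: 110 → 1  (bit 6 = 1)
position 6: 101 → 1  (bit 5 = 1)
position 2: 100 → 1  (bit 4 = 1)
position 4: 011 → 0  (bit 3 = 0)
position 7: 010 → 1  (bit 2 = 1)
position 3: 001 → 1  (bit 1 = 1)
position 9: 000 → 0  (bit 0 = 0)
bits b7..b0 = 01110110 = 118

118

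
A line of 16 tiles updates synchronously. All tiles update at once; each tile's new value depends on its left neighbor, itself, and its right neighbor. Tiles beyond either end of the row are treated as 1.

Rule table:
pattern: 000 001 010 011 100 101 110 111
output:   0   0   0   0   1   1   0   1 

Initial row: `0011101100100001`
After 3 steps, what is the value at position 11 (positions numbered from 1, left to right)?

1001010010010000
0100101001001000
1010010100100100
position 11 holds 1

1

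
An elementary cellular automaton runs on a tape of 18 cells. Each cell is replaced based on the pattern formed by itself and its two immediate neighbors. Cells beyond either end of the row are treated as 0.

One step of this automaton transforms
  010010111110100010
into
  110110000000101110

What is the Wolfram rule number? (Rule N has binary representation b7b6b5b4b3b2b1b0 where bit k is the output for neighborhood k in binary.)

7

position 7: 111 → 0  (bit 7 = 0)
position 10: 110 → 0  (bit 6 = 0)
position 5: 101 → 0  (bit 5 = 0)
position 2: 100 → 0  (bit 4 = 0)
position 6: 011 → 0  (bit 3 = 0)
position 1: 010 → 1  (bit 2 = 1)
position 0: 001 → 1  (bit 1 = 1)
position 14: 000 → 1  (bit 0 = 1)
bits b7..b0 = 00000111 = 7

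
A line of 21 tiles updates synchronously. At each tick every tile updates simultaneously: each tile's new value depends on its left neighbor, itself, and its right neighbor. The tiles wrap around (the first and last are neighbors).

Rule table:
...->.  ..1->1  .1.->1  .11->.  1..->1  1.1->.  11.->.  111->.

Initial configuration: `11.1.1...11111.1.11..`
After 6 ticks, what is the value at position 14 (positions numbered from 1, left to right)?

.

...1.11.1......1...11
1.11....11....111.1..
1...1..1..1..1....111
.1.111111111111..1...
11.............1111..
..1...........1....11
position 14 holds .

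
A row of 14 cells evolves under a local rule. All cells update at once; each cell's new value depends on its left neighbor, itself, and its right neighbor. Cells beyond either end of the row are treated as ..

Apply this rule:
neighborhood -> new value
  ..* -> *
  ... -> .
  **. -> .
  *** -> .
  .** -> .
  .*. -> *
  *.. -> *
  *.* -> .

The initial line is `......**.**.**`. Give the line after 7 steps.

.....*........
....***.......
...*...*......
..***.***.....
.*.......*....
***.....***...
...*...*...*..

...*...*...*..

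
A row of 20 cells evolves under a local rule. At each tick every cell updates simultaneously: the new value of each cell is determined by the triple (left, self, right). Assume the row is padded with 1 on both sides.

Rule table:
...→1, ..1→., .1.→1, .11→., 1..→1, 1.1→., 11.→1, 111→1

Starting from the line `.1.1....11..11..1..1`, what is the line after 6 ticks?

11..11..111..11.1.1.

.1.1111..11..11.11..
.1..1111..11..1..11.
.11..1111..11.11..1.
..11..1111..1..11.1.
1..11..1111.11..1.1.
11..11..111..11.1.1.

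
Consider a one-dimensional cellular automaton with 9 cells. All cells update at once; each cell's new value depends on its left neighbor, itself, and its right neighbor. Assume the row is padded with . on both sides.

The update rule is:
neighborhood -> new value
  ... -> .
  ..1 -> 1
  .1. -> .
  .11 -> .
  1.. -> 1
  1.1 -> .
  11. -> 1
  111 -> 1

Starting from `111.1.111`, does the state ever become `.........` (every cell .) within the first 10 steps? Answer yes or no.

step 1: .11....11
step 2: 1.11..1.1
step 3: ...111...
step 4: ..1.111..
step 5: .1...111.
step 6: 1.1.1.111
step 7: .......11
step 8: ......1.1
step 9: .....1...
step 10: ....1.1..
step 10 is ....1.1.., still not uniform .

no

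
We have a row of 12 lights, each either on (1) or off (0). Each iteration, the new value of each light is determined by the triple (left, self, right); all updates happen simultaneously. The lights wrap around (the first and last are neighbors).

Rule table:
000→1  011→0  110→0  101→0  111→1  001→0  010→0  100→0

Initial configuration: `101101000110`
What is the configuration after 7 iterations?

000110010011

000000010000
111111000111
111110010011
111100000001
111001111100
010000111000
000110010011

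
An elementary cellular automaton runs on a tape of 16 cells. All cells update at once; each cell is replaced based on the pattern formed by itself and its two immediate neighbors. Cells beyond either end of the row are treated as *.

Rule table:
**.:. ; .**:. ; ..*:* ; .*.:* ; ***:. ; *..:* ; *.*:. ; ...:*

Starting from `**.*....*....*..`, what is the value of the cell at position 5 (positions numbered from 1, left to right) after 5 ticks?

...*************
***.............
...*************  (repeats tick 1; period 2)
tick 5: ...*************
position 5 holds *

*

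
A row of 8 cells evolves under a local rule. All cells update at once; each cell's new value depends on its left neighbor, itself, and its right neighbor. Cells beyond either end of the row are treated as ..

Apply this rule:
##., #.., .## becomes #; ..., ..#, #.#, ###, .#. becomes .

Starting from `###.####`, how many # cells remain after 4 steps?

1

#.#.#..#
.....#..
......#.
.......#
count of #: 1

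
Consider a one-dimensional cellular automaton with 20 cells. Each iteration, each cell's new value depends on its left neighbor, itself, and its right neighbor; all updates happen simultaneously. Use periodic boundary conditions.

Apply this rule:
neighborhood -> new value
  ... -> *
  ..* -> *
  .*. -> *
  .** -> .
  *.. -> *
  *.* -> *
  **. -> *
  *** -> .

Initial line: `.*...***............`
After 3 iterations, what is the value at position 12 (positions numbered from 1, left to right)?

iteration 1: *****..*************
iteration 2: ....***.............
iteration 3: ****..**************
position 12 holds *

*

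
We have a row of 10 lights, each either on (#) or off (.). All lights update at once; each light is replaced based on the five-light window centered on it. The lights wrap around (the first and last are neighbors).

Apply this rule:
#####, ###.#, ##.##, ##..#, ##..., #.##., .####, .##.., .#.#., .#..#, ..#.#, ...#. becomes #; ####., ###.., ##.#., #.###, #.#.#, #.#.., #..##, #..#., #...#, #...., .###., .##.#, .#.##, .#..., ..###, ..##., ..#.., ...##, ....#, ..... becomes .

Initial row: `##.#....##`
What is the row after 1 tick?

.#.......#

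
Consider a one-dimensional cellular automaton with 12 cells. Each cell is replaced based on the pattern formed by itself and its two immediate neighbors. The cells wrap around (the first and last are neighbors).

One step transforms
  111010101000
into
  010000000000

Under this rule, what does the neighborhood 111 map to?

1

At position 1 the neighborhood is 111; the next row has 1 there.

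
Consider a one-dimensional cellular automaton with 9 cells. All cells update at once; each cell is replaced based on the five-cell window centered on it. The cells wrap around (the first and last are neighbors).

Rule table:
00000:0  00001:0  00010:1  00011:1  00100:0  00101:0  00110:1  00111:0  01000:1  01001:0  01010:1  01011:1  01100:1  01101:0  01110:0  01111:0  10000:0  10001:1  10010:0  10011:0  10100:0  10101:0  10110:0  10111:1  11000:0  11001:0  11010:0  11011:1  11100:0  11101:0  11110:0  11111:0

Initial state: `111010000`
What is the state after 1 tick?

000001001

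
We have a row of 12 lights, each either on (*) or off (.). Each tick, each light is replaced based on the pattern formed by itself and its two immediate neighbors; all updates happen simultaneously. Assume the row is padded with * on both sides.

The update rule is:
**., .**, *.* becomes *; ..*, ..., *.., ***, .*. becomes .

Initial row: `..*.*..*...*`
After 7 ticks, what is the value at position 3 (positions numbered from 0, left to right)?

.

tick 1: ...*.......*
tick 2: ...........*
tick 3: ...........*  (fixed point — unchanged through tick 7)
position 3 holds .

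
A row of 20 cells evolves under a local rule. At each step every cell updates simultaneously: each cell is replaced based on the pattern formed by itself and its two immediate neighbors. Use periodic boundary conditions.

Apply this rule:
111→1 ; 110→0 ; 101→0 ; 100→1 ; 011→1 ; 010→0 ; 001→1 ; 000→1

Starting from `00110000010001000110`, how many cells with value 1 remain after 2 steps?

11101111101110111101
11001111001100111001
count of 1: 12

12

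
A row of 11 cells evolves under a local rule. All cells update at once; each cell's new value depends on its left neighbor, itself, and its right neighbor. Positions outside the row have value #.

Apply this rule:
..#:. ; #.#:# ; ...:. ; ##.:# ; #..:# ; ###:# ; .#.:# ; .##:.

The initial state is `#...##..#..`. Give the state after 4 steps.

#####...##.

step 1: ##...##.##.
step 2: ###...##.##
step 3: ####...##.#
step 4: #####...##.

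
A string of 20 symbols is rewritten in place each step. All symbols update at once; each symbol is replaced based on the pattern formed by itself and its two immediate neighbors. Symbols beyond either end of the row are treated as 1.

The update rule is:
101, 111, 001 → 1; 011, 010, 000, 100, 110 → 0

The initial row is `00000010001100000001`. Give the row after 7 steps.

00000100010000000010
00001000100000000101
00010001000000001010
00100010000000010101
01000100000000101010
10001000000001010101
00010000000010101010

00010000000010101010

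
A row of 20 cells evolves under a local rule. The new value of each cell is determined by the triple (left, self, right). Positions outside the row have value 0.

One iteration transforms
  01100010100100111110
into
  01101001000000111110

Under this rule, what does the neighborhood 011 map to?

At position 1 the neighborhood is 011; the next row has 1 there.

1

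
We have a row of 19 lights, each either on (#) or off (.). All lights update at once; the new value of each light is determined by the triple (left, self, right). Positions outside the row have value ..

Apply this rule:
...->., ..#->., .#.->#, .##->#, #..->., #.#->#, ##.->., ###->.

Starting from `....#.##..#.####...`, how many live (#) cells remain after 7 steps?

....###...###......
....#.....#........
....#.....#........  (fixed point — unchanged through step 7)
count of #: 2

2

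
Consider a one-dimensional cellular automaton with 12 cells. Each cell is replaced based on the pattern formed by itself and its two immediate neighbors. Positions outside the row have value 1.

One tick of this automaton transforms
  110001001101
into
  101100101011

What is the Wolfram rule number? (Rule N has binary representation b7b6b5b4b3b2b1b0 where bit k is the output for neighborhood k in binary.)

position 0: 111 → 1  (bit 7 = 1)
position 1: 110 → 0  (bit 6 = 0)
position 10: 101 → 1  (bit 5 = 1)
position 2: 100 → 1  (bit 4 = 1)
position 8: 011 → 1  (bit 3 = 1)
position 5: 010 → 0  (bit 2 = 0)
position 4: 001 → 0  (bit 1 = 0)
position 3: 000 → 1  (bit 0 = 1)
bits b7..b0 = 10111001 = 185

185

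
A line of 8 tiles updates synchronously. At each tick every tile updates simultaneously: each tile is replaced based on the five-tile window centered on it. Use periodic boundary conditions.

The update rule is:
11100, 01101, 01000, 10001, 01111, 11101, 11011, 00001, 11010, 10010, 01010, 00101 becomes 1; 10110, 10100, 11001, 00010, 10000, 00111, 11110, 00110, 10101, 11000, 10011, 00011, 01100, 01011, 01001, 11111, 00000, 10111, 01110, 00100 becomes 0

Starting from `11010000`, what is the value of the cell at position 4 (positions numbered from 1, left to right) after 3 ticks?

01101010
00110100
10011010
position 4 holds 1

1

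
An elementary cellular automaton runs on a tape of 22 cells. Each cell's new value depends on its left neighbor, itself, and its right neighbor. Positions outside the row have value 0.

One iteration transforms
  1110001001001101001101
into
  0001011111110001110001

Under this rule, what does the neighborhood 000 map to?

At position 4 the neighborhood is 000; the next row has 0 there.

0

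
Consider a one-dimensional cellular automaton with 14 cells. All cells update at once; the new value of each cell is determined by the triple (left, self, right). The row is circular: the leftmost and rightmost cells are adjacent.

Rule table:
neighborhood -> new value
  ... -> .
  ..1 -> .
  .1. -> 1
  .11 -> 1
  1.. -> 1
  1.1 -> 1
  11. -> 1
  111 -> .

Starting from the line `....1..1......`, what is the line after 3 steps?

....1....11...

step 1: ....11.11.....
step 2: ....111111....
step 3: ....1....11...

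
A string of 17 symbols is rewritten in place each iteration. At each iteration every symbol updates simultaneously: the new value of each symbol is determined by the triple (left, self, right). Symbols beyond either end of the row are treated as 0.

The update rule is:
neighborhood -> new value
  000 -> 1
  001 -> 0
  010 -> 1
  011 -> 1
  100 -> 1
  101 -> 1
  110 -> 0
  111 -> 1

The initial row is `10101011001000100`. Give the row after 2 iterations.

11111101111101110

iteration 1: 11111110101110111
iteration 2: 11111101111101110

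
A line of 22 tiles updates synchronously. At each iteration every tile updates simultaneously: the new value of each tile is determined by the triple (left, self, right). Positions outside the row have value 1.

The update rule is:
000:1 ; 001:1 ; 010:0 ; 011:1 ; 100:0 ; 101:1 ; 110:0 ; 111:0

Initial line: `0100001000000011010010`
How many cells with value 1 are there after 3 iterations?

13

1001110011111110100101
0011000110000001001011
0110011100111110010110
count of 1: 13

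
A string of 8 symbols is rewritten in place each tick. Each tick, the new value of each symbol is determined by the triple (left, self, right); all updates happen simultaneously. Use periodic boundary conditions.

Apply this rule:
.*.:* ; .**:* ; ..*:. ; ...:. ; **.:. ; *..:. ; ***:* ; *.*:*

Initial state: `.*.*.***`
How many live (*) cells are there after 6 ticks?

7

*******.
******.*
*****.**
****.***
***.****
**.*****
count of *: 7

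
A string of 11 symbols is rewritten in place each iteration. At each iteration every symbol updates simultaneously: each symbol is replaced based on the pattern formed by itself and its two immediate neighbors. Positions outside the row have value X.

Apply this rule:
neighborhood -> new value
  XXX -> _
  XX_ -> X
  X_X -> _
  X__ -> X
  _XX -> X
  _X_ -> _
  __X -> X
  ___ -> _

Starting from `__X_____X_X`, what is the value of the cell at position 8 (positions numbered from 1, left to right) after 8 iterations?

_

XX_X___X__X
_X__X_X_XXX
__XX____X__
XXXXX__X_XX
____XXX__X_
X__XX_XXX__
XXXXX_X_XXX
____X___X__
position 8 holds _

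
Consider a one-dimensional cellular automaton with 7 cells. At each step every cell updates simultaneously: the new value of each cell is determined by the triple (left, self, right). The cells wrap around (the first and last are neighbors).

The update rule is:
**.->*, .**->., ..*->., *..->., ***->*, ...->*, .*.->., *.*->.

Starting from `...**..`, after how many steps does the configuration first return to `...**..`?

14

step 1: **..*.*
step 2: **.....
step 3: .*.***.
step 4: ....**.
step 5: ***..*.
step 6: .**....
step 7: ..*.***
step 8: .....**
step 9: .***..*
step 10: ..**...
step 11: *..*.**
step 12: *.....*
step 13: *.***..
step 14: ...**..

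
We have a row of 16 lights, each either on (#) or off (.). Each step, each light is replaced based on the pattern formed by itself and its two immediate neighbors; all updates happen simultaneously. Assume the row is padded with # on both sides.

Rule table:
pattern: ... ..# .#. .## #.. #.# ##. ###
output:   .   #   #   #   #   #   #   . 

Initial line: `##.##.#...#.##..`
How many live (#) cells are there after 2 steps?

5

.#######.#######
##.....###......
count of #: 5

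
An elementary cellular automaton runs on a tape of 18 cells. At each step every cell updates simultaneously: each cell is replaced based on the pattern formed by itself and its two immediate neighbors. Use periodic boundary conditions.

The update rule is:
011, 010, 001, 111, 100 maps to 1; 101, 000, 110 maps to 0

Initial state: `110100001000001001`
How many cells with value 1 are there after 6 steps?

14

100110011100011111
011101111010111111
011001110010111110
110111101110111101
100111001100111001
011110111011110111
count of 1: 14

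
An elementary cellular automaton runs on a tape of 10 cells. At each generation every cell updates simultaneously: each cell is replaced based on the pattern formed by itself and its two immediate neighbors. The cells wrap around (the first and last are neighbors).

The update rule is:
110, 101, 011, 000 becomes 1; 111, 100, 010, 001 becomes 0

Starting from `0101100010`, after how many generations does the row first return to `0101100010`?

6

generation 1: 0011101000
generation 2: 1010110011
generation 3: 1101110010
generation 4: 1111010001
generation 5: 0001100101
generation 6: 0101100010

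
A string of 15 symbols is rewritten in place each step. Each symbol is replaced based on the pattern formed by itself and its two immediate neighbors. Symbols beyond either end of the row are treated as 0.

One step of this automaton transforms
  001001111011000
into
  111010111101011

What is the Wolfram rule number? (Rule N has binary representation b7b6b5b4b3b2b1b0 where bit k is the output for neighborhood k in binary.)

position 6: 111 → 1  (bit 7 = 1)
position 8: 110 → 1  (bit 6 = 1)
position 9: 101 → 1  (bit 5 = 1)
position 3: 100 → 0  (bit 4 = 0)
position 5: 011 → 0  (bit 3 = 0)
position 2: 010 → 1  (bit 2 = 1)
position 1: 001 → 1  (bit 1 = 1)
position 0: 000 → 1  (bit 0 = 1)
bits b7..b0 = 11100111 = 231

231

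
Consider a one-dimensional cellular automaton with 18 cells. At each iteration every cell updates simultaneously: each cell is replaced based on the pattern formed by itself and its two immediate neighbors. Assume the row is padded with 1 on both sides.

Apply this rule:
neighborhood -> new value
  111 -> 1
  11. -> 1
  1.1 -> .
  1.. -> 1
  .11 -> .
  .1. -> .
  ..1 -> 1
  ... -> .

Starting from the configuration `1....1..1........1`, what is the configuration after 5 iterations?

111111..1.11.11.1.

iteration 1: 11..1.11.1......1.
iteration 2: 1111...1..1....1..
iteration 3: 11111.1.11.1..1.11
iteration 4: 11111....1..11...1
iteration 5: 111111..1.11.11.1.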